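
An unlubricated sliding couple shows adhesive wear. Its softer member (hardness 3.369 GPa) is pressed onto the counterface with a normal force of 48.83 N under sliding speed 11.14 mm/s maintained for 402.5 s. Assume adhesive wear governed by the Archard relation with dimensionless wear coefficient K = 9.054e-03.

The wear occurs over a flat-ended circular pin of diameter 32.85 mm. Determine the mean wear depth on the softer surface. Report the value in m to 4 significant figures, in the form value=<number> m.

value=6.943e-07 m

Intermediates appear rounded; each operation holds full float precision — rounded just once, at 4 significant digits.
Convert: Sliding speed v = 11.14 mm/s = 0.01114 m/s. Total distance L = v·t = 0.01114 m/s × 402.5 s = 4.484 m.
Convert: Hardness H = 3.369 GPa = 3.369e+09 Pa.
Convert: Pin diameter d = 32.85 mm = 0.03285 m. Contact area A = π·d²/4 = π·(0.03285 m)²/4 = 8.475e-04 m².
SI base units throughout: W = 48.83 N, H = 3.369e+09 Pa, K = 9.054e-03.
Archard volume V = K·W·L/H = 9.054e-03 · 48.83 · 4.484 / 3.369e+09 = 5.884e-10 m³.
Wear depth h = V/A = 5.884e-10 / 8.475e-04 = 6.943e-07 m.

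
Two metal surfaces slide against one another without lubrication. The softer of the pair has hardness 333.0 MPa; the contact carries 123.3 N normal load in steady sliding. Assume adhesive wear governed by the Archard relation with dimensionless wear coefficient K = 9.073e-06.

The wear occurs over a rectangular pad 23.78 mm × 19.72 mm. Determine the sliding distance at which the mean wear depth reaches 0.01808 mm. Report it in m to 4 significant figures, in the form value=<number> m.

The intermediates are displayed rounded, and all working math keeps full precision — a single final rounding: four significant digits.
Convert: Hardness H = 333.0 MPa = 3.330e+08 Pa.
Convert: Pad sides 23.78 mm × 19.72 mm = 0.02378 m × 0.01972 m. Contact area A = 0.02378 m × 0.01972 m = 4.689e-04 m².
Convert: Depth limit h_lim = 0.01808 mm = 1.808e-05 m.
Working in SI base units: W = 123.3 N, H = 3.330e+08 Pa, K = 9.073e-06.
Permissible volume V_lim = h_lim·A = 1.808e-05 · 4.689e-04 = 8.478e-09 m³.
Life L = V_lim·H/(K·W) = 8.478e-09 · 3.330e+08 / (9.073e-06 · 123.3) = 2524 m.

value=2524 m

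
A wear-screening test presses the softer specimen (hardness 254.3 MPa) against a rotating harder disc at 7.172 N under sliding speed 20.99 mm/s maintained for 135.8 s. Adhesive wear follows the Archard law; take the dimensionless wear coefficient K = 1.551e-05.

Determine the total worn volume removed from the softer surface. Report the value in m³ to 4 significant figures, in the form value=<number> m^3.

value=1.247e-12 m^3

Shown intermediates are rounded — the algebra maintains full float precision; one final rounding to 4 significant digits.
Sliding speed v = 20.99 mm/s = 0.02099 m/s. Sliding distance L = v·t = 0.02099 m/s × 135.8 s = 2.850 m.
Hardness H = 254.3 MPa = 2.543e+08 Pa.
Restated in SI base units: W = 7.172 N, H = 2.543e+08 Pa, K = 1.551e-05.
Archard volume V = K·W·L/H = 1.551e-05 · 7.172 · 2.850 / 2.543e+08 = 1.247e-12 m³.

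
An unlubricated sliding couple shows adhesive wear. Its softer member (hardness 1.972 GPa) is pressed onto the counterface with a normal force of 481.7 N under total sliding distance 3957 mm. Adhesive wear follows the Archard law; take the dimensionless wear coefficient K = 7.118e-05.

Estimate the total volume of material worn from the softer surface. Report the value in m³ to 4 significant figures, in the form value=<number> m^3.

The computation holds full float precision, and intermediates are printed rounded. Rounded just once, at 4 significant digits.
Convert: Distance covered L = 3957 mm = 3.957 m.
Convert: Hardness H = 1.972 GPa = 1.972e+09 Pa.
Restated in SI base units: W = 481.7 N, H = 1.972e+09 Pa, K = 7.118e-05.
Apply Archard: V = K·W·L/H = 7.118e-05 · 481.7 · 3.957 / 1.972e+09 = 6.880e-11 m³.

value=6.880e-11 m^3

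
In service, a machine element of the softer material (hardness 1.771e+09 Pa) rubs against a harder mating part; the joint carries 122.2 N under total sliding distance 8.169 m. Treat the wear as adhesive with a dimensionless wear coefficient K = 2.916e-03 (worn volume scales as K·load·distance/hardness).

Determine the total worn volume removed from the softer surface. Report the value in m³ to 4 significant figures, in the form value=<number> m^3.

Intermediates are printed rounded; all working math carries full float precision — one final rounding to 4 significant figures.
Working in SI base units: W = 122.2 N, H = 1.771e+09 Pa, K = 2.916e-03.
By Archard's law, V = K·W·L/H = 2.916e-03 · 122.2 · 8.169 / 1.771e+09 = 1.644e-09 m³.

value=1.644e-09 m^3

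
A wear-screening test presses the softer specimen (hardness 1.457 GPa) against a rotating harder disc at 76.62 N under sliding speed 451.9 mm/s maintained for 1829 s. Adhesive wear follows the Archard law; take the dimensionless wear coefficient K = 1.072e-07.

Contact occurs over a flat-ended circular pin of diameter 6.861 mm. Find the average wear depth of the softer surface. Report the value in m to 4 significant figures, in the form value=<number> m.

value=1.260e-07 m

Intermediate values are displayed rounded, and all arithmetic runs at exact precision; a lone final rounding to four significant digits.
Convert: Sliding speed v = 451.9 mm/s = 0.4519 m/s. Total distance L = v·t = 0.4519 m/s × 1829 s = 826.5 m.
Convert: Hardness H = 1.457 GPa = 1.457e+09 Pa.
Convert: Pin diameter d = 6.861 mm = 0.006861 m. Contact area A = π·d²/4 = π·(0.006861 m)²/4 = 3.697e-05 m².
Expressed in SI base units: W = 76.62 N, H = 1.457e+09 Pa, K = 1.072e-07.
Volume removed: V = K·W·L/H = 1.072e-07 · 76.62 · 826.5 / 1.457e+09 = 4.659e-12 m³.
Mean depth h = V/A = 4.659e-12 / 3.697e-05 = 1.260e-07 m.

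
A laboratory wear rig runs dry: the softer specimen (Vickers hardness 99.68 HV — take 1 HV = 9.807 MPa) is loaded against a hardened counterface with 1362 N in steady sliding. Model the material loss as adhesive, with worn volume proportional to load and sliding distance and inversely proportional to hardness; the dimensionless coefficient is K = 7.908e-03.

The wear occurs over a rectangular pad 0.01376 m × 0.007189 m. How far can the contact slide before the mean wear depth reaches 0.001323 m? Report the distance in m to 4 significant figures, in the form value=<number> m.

Intermediates are displayed rounded; each operation keeps full float precision; rounded once at the end to four significant figures.
Hardness H = 99.68 HV × 9.807 MPa/HV = 977.6 MPa = 9.776e+08 Pa.
Contact area A = 0.01376 m × 0.007189 m = 9.892e-05 m².
Restated in SI base units: W = 1362 N, H = 9.776e+08 Pa, K = 7.908e-03.
Volume at the limit: V_lim = h_lim·A = 0.001323 · 9.892e-05 = 1.309e-07 m³.
Sliding life L = V_lim·H/(K·W) = 1.309e-07 · 9.776e+08 / (7.908e-03 · 1362) = 11.88 m.

value=11.88 m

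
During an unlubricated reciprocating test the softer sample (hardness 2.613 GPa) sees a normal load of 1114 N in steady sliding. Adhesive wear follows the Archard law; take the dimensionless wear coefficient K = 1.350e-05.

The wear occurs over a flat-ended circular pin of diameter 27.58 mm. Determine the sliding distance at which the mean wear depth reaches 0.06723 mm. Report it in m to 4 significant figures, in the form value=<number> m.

value=6978 m

Every step runs at full precision. Intermediate values are shown rounded. Rounded just once, at 4 significant figures.
Hardness H = 2.613 GPa = 2.613e+09 Pa.
Pin diameter d = 27.58 mm = 0.02758 m. Contact area A = π·d²/4 = π·(0.02758 m)²/4 = 5.974e-04 m².
Depth limit h_lim = 0.06723 mm = 6.723e-05 m.
SI base units throughout: W = 1114 N, H = 2.613e+09 Pa, K = 1.350e-05.
Allowed volume V_lim = h_lim·A = 6.723e-05 · 5.974e-04 = 4.016e-08 m³.
Life L = V_lim·H/(K·W) = 4.016e-08 · 2.613e+09 / (1.350e-05 · 1114) = 6978 m.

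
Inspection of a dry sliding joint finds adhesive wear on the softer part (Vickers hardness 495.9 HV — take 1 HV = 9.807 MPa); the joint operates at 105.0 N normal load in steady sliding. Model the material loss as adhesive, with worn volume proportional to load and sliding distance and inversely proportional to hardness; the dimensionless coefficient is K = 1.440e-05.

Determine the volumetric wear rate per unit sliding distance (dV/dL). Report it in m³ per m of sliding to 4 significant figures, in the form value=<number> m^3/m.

value=3.109e-13 m^3/m

Each operation keeps full precision — intermediates appear rounded, and rounded once at the end: four significant digits.
Convert: Hardness H = 495.9 HV × 9.807 MPa/HV = 4863 MPa = 4.863e+09 Pa.
As SI base values: W = 105.0 N, H = 4.863e+09 Pa, K = 1.440e-05.
Volumetric rate dV/dL = K·W/H (no L dependence): 1.440e-05 · 105.0 / 4.863e+09 = 3.109e-13 m³/m.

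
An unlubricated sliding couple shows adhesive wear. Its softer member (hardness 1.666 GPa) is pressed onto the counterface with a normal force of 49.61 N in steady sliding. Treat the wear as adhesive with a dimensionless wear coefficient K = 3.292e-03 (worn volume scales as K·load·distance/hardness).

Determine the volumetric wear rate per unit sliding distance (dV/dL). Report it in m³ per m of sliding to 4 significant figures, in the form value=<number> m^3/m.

value=9.803e-11 m^3/m

Displayed values are rounded — all arithmetic keeps full precision. Rounded once at the end, at four significant figures.
Convert: Hardness H = 1.666 GPa = 1.666e+09 Pa.
Collected in SI base units: W = 49.61 N, H = 1.666e+09 Pa, K = 3.292e-03.
Rate of wear dV/dL = K·W/H, so: 3.292e-03 · 49.61 / 1.666e+09 = 9.803e-11 m³/m.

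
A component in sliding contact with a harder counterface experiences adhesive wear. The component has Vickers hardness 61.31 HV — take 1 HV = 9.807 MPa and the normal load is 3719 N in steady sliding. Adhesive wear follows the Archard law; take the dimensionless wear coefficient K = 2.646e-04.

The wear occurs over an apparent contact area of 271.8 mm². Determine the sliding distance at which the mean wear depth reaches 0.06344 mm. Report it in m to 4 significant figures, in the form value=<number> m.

value=10.54 m

All working math carries exact precision — displayed values are rounded — one last rounding, at 4 significant figures.
Hardness H = 61.31 HV × 9.807 MPa/HV = 601.3 MPa = 6.013e+08 Pa.
Contact area A = 271.8 mm² = 2.718e-04 m².
Depth limit h_lim = 0.06344 mm = 6.344e-05 m.
In SI base units, W = 3719 N, H = 6.013e+08 Pa, K = 2.646e-04.
At the depth limit, V_lim = h_lim·A = 6.344e-05 · 2.718e-04 = 1.724e-08 m³.
Sliding life L = V_lim·H/(K·W) = 1.724e-08 · 6.013e+08 / (2.646e-04 · 3719) = 10.54 m.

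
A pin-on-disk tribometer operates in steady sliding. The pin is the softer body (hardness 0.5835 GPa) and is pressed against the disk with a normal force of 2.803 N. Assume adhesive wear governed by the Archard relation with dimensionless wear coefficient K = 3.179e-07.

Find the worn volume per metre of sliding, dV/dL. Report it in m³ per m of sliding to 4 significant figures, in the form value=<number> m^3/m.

Every step keeps full precision; intermediate values appear rounded, and a lone final rounding, at four significant digits.
Hardness H = 0.5835 GPa = 5.835e+08 Pa.
Working in SI base units: W = 2.803 N, H = 5.835e+08 Pa, K = 3.179e-07.
Sliding wear rate dV/dL = K·W/H, per unit distance: 3.179e-07 · 2.803 / 5.835e+08 = 1.527e-15 m³/m.

value=1.527e-15 m^3/m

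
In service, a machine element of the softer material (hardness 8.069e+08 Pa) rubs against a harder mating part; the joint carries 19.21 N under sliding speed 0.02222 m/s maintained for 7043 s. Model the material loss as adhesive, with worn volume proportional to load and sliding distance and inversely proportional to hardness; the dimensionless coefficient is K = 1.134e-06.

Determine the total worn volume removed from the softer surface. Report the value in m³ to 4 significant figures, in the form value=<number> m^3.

value=4.225e-12 m^3

Intermediate values are printed rounded — the algebra carries full float precision. Rounded just once, at four significant figures.
Distance covered L = v·t = 0.02222 m/s × 7043 s = 156.5 m.
SI base units throughout: W = 19.21 N, H = 8.069e+08 Pa, K = 1.134e-06.
Worn volume V = K·W·L/H = 1.134e-06 · 19.21 · 156.5 / 8.069e+08 = 4.225e-12 m³.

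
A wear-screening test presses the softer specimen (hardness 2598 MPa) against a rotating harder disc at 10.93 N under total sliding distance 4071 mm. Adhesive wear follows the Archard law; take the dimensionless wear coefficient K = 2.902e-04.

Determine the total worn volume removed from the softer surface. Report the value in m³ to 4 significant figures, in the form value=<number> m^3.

Each operation holds exact precision; intermediates appear rounded — rounded once at the end, at 4 significant figures.
Convert: Distance covered L = 4071 mm = 4.071 m.
Convert: Hardness H = 2598 MPa = 2.598e+09 Pa.
In SI base units, W = 10.93 N, H = 2.598e+09 Pa, K = 2.902e-04.
Apply Archard: V = K·W·L/H = 2.902e-04 · 10.93 · 4.071 / 2.598e+09 = 4.970e-12 m³.

value=4.970e-12 m^3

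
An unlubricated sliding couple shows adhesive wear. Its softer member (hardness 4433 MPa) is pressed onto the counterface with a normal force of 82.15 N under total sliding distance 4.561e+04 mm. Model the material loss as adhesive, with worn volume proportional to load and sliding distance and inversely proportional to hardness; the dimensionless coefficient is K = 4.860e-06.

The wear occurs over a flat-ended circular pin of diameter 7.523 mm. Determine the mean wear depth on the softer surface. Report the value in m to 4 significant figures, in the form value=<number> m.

value=9.241e-08 m

Intermediates are displayed rounded — the algebra carries full precision. Rounded once at the end, at four significant figures.
Convert: The distance L = 4.561e+04 mm = 45.61 m.
Convert: Hardness H = 4433 MPa = 4.433e+09 Pa.
Convert: Pin diameter d = 7.523 mm = 0.007523 m. Contact area A = π·d²/4 = π·(0.007523 m)²/4 = 4.445e-05 m².
Restated in SI base units: W = 82.15 N, H = 4.433e+09 Pa, K = 4.860e-06.
Apply Archard: V = K·W·L/H = 4.860e-06 · 82.15 · 45.61 / 4.433e+09 = 4.108e-12 m³.
Wear depth h = V/A = 4.108e-12 / 4.445e-05 = 9.241e-08 m.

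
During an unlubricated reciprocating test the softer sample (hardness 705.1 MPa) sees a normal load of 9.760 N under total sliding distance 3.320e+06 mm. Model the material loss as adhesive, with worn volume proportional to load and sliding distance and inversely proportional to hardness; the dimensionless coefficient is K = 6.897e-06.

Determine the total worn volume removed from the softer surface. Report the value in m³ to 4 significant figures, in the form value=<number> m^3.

The intermediates appear rounded, and all working math keeps full float precision — rounded once at the end to four significant digits.
Convert: Total distance L = 3.320e+06 mm = 3320 m.
Convert: Hardness H = 705.1 MPa = 7.051e+08 Pa.
Collected in SI base units: W = 9.760 N, H = 7.051e+08 Pa, K = 6.897e-06.
Archard relation: V = K·W·L/H = 6.897e-06 · 9.760 · 3320 / 7.051e+08 = 3.170e-10 m³.

value=3.170e-10 m^3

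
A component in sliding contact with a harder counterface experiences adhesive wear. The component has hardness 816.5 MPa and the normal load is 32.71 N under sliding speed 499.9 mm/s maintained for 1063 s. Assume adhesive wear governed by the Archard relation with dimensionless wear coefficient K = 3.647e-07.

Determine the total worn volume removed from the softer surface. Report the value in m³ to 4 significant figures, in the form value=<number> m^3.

Intermediate values appear rounded. The computation runs at full float precision — one last rounding to 4 significant figures.
Convert: Sliding speed v = 499.9 mm/s = 0.4999 m/s. Distance covered L = v·t = 0.4999 m/s × 1063 s = 531.4 m.
Convert: Hardness H = 816.5 MPa = 8.165e+08 Pa.
SI base units throughout: W = 32.71 N, H = 8.165e+08 Pa, K = 3.647e-07.
Archard volume V = K·W·L/H = 3.647e-07 · 32.71 · 531.4 / 8.165e+08 = 7.764e-12 m³.

value=7.764e-12 m^3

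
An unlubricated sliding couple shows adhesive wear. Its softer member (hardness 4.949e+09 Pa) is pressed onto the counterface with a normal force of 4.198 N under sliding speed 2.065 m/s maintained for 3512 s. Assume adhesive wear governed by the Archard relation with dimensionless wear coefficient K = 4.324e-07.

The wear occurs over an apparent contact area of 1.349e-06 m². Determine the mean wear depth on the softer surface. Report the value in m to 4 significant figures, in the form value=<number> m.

The computation maintains full precision — intermediate values are displayed rounded, and rounded just once, at four significant figures.
Sliding distance L = v·t = 2.065 m/s × 3512 s = 7252 m.
Collected in SI base units: W = 4.198 N, H = 4.949e+09 Pa, K = 4.324e-07.
Volume removed: V = K·W·L/H = 4.324e-07 · 4.198 · 7252 / 4.949e+09 = 2.660e-12 m³.
Depth of wear h = V/A = 2.660e-12 / 1.349e-06 = 1.972e-06 m.

value=1.972e-06 m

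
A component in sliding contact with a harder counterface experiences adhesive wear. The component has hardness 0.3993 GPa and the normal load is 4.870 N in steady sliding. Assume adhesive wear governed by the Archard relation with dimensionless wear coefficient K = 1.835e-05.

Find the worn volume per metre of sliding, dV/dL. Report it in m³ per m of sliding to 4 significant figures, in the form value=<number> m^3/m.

The algebra carries full float precision; intermediate values are displayed rounded, and rounded just once: 4 significant figures.
Hardness H = 0.3993 GPa = 3.993e+08 Pa.
Working in SI base units: W = 4.870 N, H = 3.993e+08 Pa, K = 1.835e-05.
Volumetric rate dV/dL = K·W/H (independent of L): 1.835e-05 · 4.870 / 3.993e+08 = 2.238e-13 m³/m.

value=2.238e-13 m^3/m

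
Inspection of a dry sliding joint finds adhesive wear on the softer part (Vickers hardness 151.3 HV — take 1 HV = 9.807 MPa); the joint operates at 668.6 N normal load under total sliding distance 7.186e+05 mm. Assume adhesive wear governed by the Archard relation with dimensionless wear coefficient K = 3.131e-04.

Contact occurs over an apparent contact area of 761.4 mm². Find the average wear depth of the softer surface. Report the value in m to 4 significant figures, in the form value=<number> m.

value=1.332e-04 m

The intermediates are displayed rounded, and each operation maintains exact precision — a lone final rounding, at four significant figures.
Convert: The distance L = 7.186e+05 mm = 718.6 m.
Convert: Hardness H = 151.3 HV × 9.807 MPa/HV = 1484 MPa = 1.484e+09 Pa.
Convert: Contact area A = 761.4 mm² = 7.614e-04 m².
In SI base units: W = 668.6 N, H = 1.484e+09 Pa, K = 3.131e-04.
Wear volume V = K·W·L/H = 3.131e-04 · 668.6 · 718.6 / 1.484e+09 = 1.014e-07 m³.
Mean wear depth h = V/A = 1.014e-07 / 7.614e-04 = 1.332e-04 m.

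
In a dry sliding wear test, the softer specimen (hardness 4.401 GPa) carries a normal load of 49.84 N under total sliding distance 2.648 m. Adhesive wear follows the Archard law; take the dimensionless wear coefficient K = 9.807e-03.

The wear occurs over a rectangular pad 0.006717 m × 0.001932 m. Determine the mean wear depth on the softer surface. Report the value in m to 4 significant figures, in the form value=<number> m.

Every step carries full float precision. Displayed values are rounded — rounded once at the end, at 4 significant digits.
Hardness H = 4.401 GPa = 4.401e+09 Pa.
Contact area A = 0.006717 m × 0.001932 m = 1.298e-05 m².
Collected in SI base units: W = 49.84 N, H = 4.401e+09 Pa, K = 9.807e-03.
The Archard volume V = K·W·L/H = 9.807e-03 · 49.84 · 2.648 / 4.401e+09 = 2.941e-10 m³.
Depth of wear h = V/A = 2.941e-10 / 1.298e-05 = 2.266e-05 m.

value=2.266e-05 m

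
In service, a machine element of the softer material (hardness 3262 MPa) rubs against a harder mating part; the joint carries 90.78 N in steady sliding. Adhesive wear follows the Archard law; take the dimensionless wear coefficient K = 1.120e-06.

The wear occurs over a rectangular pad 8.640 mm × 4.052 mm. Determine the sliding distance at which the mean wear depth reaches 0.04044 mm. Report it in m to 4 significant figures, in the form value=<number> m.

Intermediate values are shown rounded. The computation holds full precision, and a single final rounding to four significant digits.
Hardness H = 3262 MPa = 3.262e+09 Pa.
Pad sides 8.640 mm × 4.052 mm = 0.008640 m × 0.004052 m. Contact area A = 0.008640 m × 0.004052 m = 3.501e-05 m².
Depth limit h_lim = 0.04044 mm = 4.044e-05 m.
In SI base units, W = 90.78 N, H = 3.262e+09 Pa, K = 1.120e-06.
Volume at the limit: V_lim = h_lim·A = 4.044e-05 · 3.501e-05 = 1.416e-09 m³.
So the life L = V_lim·H/(K·W) = 1.416e-09 · 3.262e+09 / (1.120e-06 · 90.78) = 4.542e+04 m.

value=4.542e+04 m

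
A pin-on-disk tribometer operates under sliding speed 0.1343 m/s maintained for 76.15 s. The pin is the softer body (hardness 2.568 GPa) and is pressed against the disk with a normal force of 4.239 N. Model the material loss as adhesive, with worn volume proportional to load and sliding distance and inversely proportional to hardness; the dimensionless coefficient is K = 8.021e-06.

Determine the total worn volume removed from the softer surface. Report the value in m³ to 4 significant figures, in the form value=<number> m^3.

value=1.354e-13 m^3

The computation maintains exact precision — the intermediates are displayed rounded — rounded once at the end, at four significant figures.
Convert: The distance L = v·t = 0.1343 m/s × 76.15 s = 10.23 m.
Convert: Hardness H = 2.568 GPa = 2.568e+09 Pa.
In SI base units: W = 4.239 N, H = 2.568e+09 Pa, K = 8.021e-06.
Wear volume V = K·W·L/H = 8.021e-06 · 4.239 · 10.23 / 2.568e+09 = 1.354e-13 m³.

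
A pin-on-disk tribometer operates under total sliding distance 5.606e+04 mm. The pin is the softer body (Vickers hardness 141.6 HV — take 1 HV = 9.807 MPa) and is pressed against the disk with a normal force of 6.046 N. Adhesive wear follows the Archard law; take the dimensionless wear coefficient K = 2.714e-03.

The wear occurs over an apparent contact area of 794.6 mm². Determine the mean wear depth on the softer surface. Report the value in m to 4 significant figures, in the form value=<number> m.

Intermediate values are displayed rounded, and the algebra holds exact precision; one final rounding to 4 significant digits.
Sliding distance L = 5.606e+04 mm = 56.06 m.
Hardness H = 141.6 HV × 9.807 MPa/HV = 1389 MPa = 1.389e+09 Pa.
Contact area A = 794.6 mm² = 7.946e-04 m².
As SI base values: W = 6.046 N, H = 1.389e+09 Pa, K = 2.714e-03.
Volume removed: V = K·W·L/H = 2.714e-03 · 6.046 · 56.06 / 1.389e+09 = 6.624e-10 m³.
Depth h = V/A = 6.624e-10 / 7.946e-04 = 8.336e-07 m.

value=8.336e-07 m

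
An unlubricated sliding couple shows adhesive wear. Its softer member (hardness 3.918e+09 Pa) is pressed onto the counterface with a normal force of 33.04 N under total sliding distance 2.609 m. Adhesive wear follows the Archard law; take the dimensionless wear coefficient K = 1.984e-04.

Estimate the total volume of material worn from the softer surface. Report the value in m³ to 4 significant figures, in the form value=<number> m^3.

value=4.365e-12 m^3

Printed values are rounded. Each operation runs at full precision, and rounded just once to 4 significant digits.
Working in SI base units: W = 33.04 N, H = 3.918e+09 Pa, K = 1.984e-04.
Wear volume V = K·W·L/H = 1.984e-04 · 33.04 · 2.609 / 3.918e+09 = 4.365e-12 m³.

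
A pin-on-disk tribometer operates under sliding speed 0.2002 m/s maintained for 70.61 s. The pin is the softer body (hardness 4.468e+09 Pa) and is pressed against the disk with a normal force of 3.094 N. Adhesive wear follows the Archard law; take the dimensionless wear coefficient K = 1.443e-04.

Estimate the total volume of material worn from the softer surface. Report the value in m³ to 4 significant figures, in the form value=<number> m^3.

All arithmetic carries full float precision, and the intermediates are printed rounded, and one final rounding: 4 significant figures.
Convert: Sliding distance L = v·t = 0.2002 m/s × 70.61 s = 14.14 m.
Collected in SI base units: W = 3.094 N, H = 4.468e+09 Pa, K = 1.443e-04.
Apply Archard: V = K·W·L/H = 1.443e-04 · 3.094 · 14.14 / 4.468e+09 = 1.413e-12 m³.

value=1.413e-12 m^3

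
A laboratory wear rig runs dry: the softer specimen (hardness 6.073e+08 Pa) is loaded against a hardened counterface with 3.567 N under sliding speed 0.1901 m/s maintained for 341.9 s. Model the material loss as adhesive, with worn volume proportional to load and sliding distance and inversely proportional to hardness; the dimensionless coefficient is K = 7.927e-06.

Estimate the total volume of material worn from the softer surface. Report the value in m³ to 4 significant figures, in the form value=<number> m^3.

value=3.026e-12 m^3

All arithmetic holds full float precision — the intermediates are displayed rounded, and rounded just once: four significant digits.
Path length L = v·t = 0.1901 m/s × 341.9 s = 65.00 m.
Expressed in SI base units: W = 3.567 N, H = 6.073e+08 Pa, K = 7.927e-06.
Archard relation: V = K·W·L/H = 7.927e-06 · 3.567 · 65.00 / 6.073e+08 = 3.026e-12 m³.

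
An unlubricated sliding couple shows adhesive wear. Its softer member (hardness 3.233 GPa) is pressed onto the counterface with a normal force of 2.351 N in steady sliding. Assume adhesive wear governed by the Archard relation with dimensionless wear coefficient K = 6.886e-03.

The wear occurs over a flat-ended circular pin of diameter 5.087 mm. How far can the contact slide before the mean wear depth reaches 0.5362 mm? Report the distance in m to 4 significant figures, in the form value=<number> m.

value=2176 m

Intermediate values are printed rounded — all arithmetic holds full precision — rounded just once: four significant digits.
Hardness H = 3.233 GPa = 3.233e+09 Pa.
Pin diameter d = 5.087 mm = 0.005087 m. Contact area A = π·d²/4 = π·(0.005087 m)²/4 = 2.032e-05 m².
Depth limit h_lim = 0.5362 mm = 5.362e-04 m.
In SI base units, W = 2.351 N, H = 3.233e+09 Pa, K = 6.886e-03.
At the depth limit, V_lim = h_lim·A = 5.362e-04 · 2.032e-05 = 1.090e-08 m³.
Thus life L = V_lim·H/(K·W) = 1.090e-08 · 3.233e+09 / (6.886e-03 · 2.351) = 2176 m.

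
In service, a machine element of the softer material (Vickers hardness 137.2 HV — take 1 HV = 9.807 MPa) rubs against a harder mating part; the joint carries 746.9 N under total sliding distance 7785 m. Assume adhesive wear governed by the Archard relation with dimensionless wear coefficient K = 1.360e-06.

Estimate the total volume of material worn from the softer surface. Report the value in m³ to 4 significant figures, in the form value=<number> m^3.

value=5.877e-09 m^3

Intermediates are displayed rounded — all working math keeps exact precision — rounded once at the end to four significant digits.
Convert: Hardness H = 137.2 HV × 9.807 MPa/HV = 1346 MPa = 1.346e+09 Pa.
In SI base units: W = 746.9 N, H = 1.346e+09 Pa, K = 1.360e-06.
By Archard's law, V = K·W·L/H = 1.360e-06 · 746.9 · 7785 / 1.346e+09 = 5.877e-09 m³.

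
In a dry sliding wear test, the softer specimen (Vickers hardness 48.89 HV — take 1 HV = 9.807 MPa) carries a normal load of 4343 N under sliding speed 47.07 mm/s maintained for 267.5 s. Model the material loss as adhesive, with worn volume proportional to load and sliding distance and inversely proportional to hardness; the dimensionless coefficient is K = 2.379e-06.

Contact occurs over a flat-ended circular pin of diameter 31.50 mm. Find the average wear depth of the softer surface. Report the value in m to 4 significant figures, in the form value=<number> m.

All working math maintains full precision; intermediate values are shown rounded, and one final rounding, at 4 significant figures.
Sliding speed v = 47.07 mm/s = 0.04707 m/s. Distance L = v·t = 0.04707 m/s × 267.5 s = 12.59 m.
Hardness H = 48.89 HV × 9.807 MPa/HV = 479.5 MPa = 4.795e+08 Pa.
Pin diameter d = 31.50 mm = 0.03150 m. Contact area A = π·d²/4 = π·(0.03150 m)²/4 = 7.793e-04 m².
Restated in SI base units: W = 4343 N, H = 4.795e+08 Pa, K = 2.379e-06.
Volume removed: V = K·W·L/H = 2.379e-06 · 4343 · 12.59 / 4.795e+08 = 2.713e-10 m³.
Mean depth h = V/A = 2.713e-10 / 7.793e-04 = 3.482e-07 m.

value=3.482e-07 m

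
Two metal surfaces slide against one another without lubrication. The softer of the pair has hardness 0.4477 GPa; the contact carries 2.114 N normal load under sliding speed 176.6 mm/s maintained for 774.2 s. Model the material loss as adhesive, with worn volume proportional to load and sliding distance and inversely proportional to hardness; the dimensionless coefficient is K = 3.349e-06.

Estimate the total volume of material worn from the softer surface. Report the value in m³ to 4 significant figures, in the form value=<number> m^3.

The algebra runs at exact precision; displayed values are rounded; a lone final rounding, at 4 significant figures.
Convert: Sliding speed v = 176.6 mm/s = 0.1766 m/s. Distance covered L = v·t = 0.1766 m/s × 774.2 s = 136.7 m.
Convert: Hardness H = 0.4477 GPa = 4.477e+08 Pa.
As SI base values: W = 2.114 N, H = 4.477e+08 Pa, K = 3.349e-06.
Apply Archard: V = K·W·L/H = 3.349e-06 · 2.114 · 136.7 / 4.477e+08 = 2.162e-12 m³.

value=2.162e-12 m^3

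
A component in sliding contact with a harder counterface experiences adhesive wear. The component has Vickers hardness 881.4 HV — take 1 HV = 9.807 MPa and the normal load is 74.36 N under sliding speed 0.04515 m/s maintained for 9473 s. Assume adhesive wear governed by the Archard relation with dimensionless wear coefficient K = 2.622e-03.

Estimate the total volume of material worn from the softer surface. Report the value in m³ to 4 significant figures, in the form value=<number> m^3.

All arithmetic maintains full precision; shown intermediates are rounded — rounded just once: four significant digits.
Sliding distance L = v·t = 0.04515 m/s × 9473 s = 427.7 m.
Hardness H = 881.4 HV × 9.807 MPa/HV = 8644 MPa = 8.644e+09 Pa.
As SI base values: W = 74.36 N, H = 8.644e+09 Pa, K = 2.622e-03.
Volume removed: V = K·W·L/H = 2.622e-03 · 74.36 · 427.7 / 8.644e+09 = 9.647e-09 m³.

value=9.647e-09 m^3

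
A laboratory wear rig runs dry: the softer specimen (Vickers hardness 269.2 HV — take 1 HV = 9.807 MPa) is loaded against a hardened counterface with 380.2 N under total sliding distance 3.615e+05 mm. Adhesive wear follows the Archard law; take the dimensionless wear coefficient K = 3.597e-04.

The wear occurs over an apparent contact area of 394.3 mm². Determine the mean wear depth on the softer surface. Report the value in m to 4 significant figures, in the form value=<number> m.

The intermediates are displayed rounded — the algebra keeps full float precision; a lone final rounding to 4 significant digits.
Sliding distance L = 3.615e+05 mm = 361.5 m.
Hardness H = 269.2 HV × 9.807 MPa/HV = 2640 MPa = 2.640e+09 Pa.
Contact area A = 394.3 mm² = 3.943e-04 m².
In SI base units: W = 380.2 N, H = 2.640e+09 Pa, K = 3.597e-04.
Archard relation: V = K·W·L/H = 3.597e-04 · 380.2 · 361.5 / 2.640e+09 = 1.873e-08 m³.
Depth h = V/A = 1.873e-08 / 3.943e-04 = 4.749e-05 m.

value=4.749e-05 m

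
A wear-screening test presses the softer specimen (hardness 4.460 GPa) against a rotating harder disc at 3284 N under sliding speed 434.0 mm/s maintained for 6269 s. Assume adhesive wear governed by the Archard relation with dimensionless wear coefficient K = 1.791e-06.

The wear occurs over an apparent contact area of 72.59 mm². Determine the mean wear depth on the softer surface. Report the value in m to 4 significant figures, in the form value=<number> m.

The intermediates appear rounded — the algebra keeps exact precision, and rounded just once, at four significant digits.
Convert: Sliding speed v = 434.0 mm/s = 0.4340 m/s. Total distance L = v·t = 0.4340 m/s × 6269 s = 2721 m.
Convert: Hardness H = 4.460 GPa = 4.460e+09 Pa.
Convert: Contact area A = 72.59 mm² = 7.259e-05 m².
Working in SI base units: W = 3284 N, H = 4.460e+09 Pa, K = 1.791e-06.
Apply Archard: V = K·W·L/H = 1.791e-06 · 3284 · 2721 / 4.460e+09 = 3.588e-09 m³.
Depth h = V/A = 3.588e-09 / 7.259e-05 = 4.943e-05 m.

value=4.943e-05 m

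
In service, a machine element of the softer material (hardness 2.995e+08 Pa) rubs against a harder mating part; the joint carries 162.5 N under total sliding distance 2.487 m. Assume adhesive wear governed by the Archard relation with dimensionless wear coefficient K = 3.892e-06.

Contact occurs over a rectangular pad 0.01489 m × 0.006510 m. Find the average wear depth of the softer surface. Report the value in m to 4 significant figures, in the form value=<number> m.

Intermediate values appear rounded. Every step keeps full precision. Rounded once at the end to four significant figures.
Convert: Contact area A = 0.01489 m × 0.006510 m = 9.693e-05 m².
Working in SI base units: W = 162.5 N, H = 2.995e+08 Pa, K = 3.892e-06.
Archard relation: V = K·W·L/H = 3.892e-06 · 162.5 · 2.487 / 2.995e+08 = 5.252e-12 m³.
Depth of wear h = V/A = 5.252e-12 / 9.693e-05 = 5.418e-08 m.

value=5.418e-08 m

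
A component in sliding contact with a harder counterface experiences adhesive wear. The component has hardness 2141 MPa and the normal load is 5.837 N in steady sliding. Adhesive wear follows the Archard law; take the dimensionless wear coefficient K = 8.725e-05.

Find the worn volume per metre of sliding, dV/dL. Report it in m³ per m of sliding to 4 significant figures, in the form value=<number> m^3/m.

Every step runs at full precision — displayed values are rounded; rounded just once: four significant digits.
Convert: Hardness H = 2141 MPa = 2.141e+09 Pa.
Collected in SI base units: W = 5.837 N, H = 2.141e+09 Pa, K = 8.725e-05.
Volumetric rate dV/dL = K·W/H, per unit distance: 8.725e-05 · 5.837 / 2.141e+09 = 2.379e-13 m³/m.

value=2.379e-13 m^3/m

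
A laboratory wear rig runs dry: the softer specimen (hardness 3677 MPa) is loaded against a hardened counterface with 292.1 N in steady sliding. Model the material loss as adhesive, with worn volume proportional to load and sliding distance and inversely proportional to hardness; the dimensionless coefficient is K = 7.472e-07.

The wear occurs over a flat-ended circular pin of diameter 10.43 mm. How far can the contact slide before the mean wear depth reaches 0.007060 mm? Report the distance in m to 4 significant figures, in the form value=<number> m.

value=1.016e+04 m

Printed values are rounded; all arithmetic keeps full float precision, and a lone final rounding: 4 significant figures.
Hardness H = 3677 MPa = 3.677e+09 Pa.
Pin diameter d = 10.43 mm = 0.01043 m. Contact area A = π·d²/4 = π·(0.01043 m)²/4 = 8.544e-05 m².
Depth limit h_lim = 0.007060 mm = 7.060e-06 m.
Restated in SI base units: W = 292.1 N, H = 3.677e+09 Pa, K = 7.472e-07.
Wearable volume V_lim = h_lim·A = 7.060e-06 · 8.544e-05 = 6.032e-10 m³.
Thus life L = V_lim·H/(K·W) = 6.032e-10 · 3.677e+09 / (7.472e-07 · 292.1) = 1.016e+04 m.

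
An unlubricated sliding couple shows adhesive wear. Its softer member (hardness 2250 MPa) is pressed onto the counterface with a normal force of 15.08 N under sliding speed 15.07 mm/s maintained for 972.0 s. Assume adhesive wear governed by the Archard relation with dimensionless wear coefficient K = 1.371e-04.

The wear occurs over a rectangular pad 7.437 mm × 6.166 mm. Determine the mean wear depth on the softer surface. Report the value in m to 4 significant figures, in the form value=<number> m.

Intermediates appear rounded, and all working math runs at full precision; a lone final rounding: 4 significant digits.
Sliding speed v = 15.07 mm/s = 0.01507 m/s. Distance L = v·t = 0.01507 m/s × 972.0 s = 14.65 m.
Hardness H = 2250 MPa = 2.250e+09 Pa.
Pad sides 7.437 mm × 6.166 mm = 0.007437 m × 0.006166 m. Contact area A = 0.007437 m × 0.006166 m = 4.586e-05 m².
Collected in SI base units: W = 15.08 N, H = 2.250e+09 Pa, K = 1.371e-04.
Volume removed: V = K·W·L/H = 1.371e-04 · 15.08 · 14.65 / 2.250e+09 = 1.346e-11 m³.
Average depth h = V/A = 1.346e-11 / 4.586e-05 = 2.935e-07 m.

value=2.935e-07 m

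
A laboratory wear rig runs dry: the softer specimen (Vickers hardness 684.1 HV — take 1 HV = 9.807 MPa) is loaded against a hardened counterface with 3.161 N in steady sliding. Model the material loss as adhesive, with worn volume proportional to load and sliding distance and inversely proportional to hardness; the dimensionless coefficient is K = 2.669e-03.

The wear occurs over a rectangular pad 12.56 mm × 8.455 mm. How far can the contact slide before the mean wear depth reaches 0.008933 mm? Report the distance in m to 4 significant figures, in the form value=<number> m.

The algebra carries full precision; intermediates are displayed rounded; a lone final rounding to four significant digits.
Convert: Hardness H = 684.1 HV × 9.807 MPa/HV = 6709 MPa = 6.709e+09 Pa.
Convert: Pad sides 12.56 mm × 8.455 mm = 0.01256 m × 0.008455 m. Contact area A = 0.01256 m × 0.008455 m = 1.062e-04 m².
Convert: Depth limit h_lim = 0.008933 mm = 8.933e-06 m.
Expressed in SI base units: W = 3.161 N, H = 6.709e+09 Pa, K = 2.669e-03.
Limit volume V_lim = h_lim·A = 8.933e-06 · 1.062e-04 = 9.486e-10 m³.
Thus life L = V_lim·H/(K·W) = 9.486e-10 · 6.709e+09 / (2.669e-03 · 3.161) = 754.4 m.

value=754.4 m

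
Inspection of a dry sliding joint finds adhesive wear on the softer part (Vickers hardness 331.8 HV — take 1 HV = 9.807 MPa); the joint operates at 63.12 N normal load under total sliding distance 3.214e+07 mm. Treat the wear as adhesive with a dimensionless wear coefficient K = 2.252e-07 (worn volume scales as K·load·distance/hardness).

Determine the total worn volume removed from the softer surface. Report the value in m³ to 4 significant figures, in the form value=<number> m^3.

value=1.404e-10 m^3

The intermediates are displayed rounded, and the computation runs at full float precision — one final rounding: four significant digits.
Sliding distance L = 3.214e+07 mm = 3.214e+04 m.
Hardness H = 331.8 HV × 9.807 MPa/HV = 3254 MPa = 3.254e+09 Pa.
SI base units throughout: W = 63.12 N, H = 3.254e+09 Pa, K = 2.252e-07.
Archard relation: V = K·W·L/H = 2.252e-07 · 63.12 · 3.214e+04 / 3.254e+09 = 1.404e-10 m³.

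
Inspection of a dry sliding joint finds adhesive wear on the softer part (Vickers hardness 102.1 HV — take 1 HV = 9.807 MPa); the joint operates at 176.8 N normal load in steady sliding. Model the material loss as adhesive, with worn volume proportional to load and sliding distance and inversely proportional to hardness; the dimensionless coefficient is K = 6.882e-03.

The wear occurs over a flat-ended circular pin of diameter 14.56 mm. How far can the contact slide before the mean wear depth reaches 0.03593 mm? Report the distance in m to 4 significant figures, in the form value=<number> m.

value=4.923 m

Intermediate values are printed rounded, and all arithmetic holds full precision. Rounded just once: four significant figures.
Hardness H = 102.1 HV × 9.807 MPa/HV = 1001 MPa = 1.001e+09 Pa.
Pin diameter d = 14.56 mm = 0.01456 m. Contact area A = π·d²/4 = π·(0.01456 m)²/4 = 1.665e-04 m².
Depth limit h_lim = 0.03593 mm = 3.593e-05 m.
Collected in SI base units: W = 176.8 N, H = 1.001e+09 Pa, K = 6.882e-03.
Allowed volume V_lim = h_lim·A = 3.593e-05 · 1.665e-04 = 5.982e-09 m³.
Sliding life L = V_lim·H/(K·W) = 5.982e-09 · 1.001e+09 / (6.882e-03 · 176.8) = 4.923 m.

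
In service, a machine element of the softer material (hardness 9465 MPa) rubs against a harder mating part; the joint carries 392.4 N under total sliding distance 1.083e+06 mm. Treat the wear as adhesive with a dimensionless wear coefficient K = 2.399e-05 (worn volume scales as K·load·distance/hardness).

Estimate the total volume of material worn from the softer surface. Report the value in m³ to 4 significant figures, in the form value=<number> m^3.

value=1.077e-09 m^3

The algebra carries full precision; intermediate values are displayed rounded — rounded just once: four significant digits.
Convert: The distance L = 1.083e+06 mm = 1083 m.
Convert: Hardness H = 9465 MPa = 9.465e+09 Pa.
In SI base units, W = 392.4 N, H = 9.465e+09 Pa, K = 2.399e-05.
Archard relation: V = K·W·L/H = 2.399e-05 · 392.4 · 1083 / 9.465e+09 = 1.077e-09 m³.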